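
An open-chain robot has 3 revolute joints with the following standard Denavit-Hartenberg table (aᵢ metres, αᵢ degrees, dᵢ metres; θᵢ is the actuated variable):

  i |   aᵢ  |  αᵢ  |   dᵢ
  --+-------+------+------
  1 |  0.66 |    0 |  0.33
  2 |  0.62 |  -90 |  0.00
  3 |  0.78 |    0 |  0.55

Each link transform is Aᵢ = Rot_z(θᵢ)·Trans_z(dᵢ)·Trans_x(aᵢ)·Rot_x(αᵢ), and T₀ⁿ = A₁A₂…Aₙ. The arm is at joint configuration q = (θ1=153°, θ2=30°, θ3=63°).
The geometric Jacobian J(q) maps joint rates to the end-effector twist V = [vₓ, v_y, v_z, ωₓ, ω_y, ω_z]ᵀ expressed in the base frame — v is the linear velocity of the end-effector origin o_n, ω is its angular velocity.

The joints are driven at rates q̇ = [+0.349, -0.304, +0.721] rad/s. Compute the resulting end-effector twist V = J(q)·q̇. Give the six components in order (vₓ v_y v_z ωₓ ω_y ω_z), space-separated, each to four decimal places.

0.4228 -0.2215 -0.2553 0.0377 -0.7200 0.0450

o_n = [-1.5321, -0.3006, -0.3650]
J₁: ẑ×o_n = [0.3006, -1.5321, 0.0000], ω = ẑ
J2: z=[0.0000, 0.0000, 1.0000] o=[-0.5881, 0.2996, 0.3300] → [0.6002, -0.9440, 0.0000, 0.0000, 0.0000, 1.0000]
J3: z=[0.0523, -0.9986, 0.0000] o=[-1.2072, 0.2672, 0.3300] → [0.6940, 0.0364, -0.3541, 0.0523, -0.9986, 0.0000]
V = J·q̇ = [0.4228, -0.2215, -0.2553, 0.0377, -0.7200, 0.0450]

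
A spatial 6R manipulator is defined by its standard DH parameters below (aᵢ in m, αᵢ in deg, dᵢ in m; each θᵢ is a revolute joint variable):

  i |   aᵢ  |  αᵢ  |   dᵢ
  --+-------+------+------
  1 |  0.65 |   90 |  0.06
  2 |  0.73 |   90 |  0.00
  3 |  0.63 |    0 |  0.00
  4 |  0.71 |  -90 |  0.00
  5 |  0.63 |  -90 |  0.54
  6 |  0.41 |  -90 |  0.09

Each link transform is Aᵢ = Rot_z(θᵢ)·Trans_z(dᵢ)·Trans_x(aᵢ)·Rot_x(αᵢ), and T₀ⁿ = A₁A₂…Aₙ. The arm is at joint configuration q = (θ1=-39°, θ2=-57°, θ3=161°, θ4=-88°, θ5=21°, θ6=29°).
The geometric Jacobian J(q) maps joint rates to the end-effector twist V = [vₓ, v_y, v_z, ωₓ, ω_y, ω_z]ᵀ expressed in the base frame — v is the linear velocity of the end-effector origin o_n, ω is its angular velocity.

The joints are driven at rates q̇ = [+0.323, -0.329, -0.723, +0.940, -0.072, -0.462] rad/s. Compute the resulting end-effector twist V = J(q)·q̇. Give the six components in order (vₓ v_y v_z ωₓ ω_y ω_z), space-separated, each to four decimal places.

o_n = [-0.2475, -2.1615, 0.0672]
J₁: ẑ×o_n = [2.1615, -0.2475, 0.0000], ω = ẑ
J2: z=[-0.6293, -0.7771, 0.0000] o=[0.5051, -0.4091, 0.0600] → [-0.0056, 0.0046, 0.5179, -0.6293, -0.7771, 0.0000]
J3: z=[-0.6518, 0.5278, -0.5446] o=[0.8141, -0.6593, -0.5522] → [-0.4912, 0.9820, 1.5395, -0.6518, 0.5278, -0.5446]
J4: z=[-0.6518, 0.5278, -0.5446] o=[0.4329, -0.6145, -0.0527] → [-0.7793, 0.4488, 1.3675, -0.6518, 0.5278, -0.5446]
J5: z=[-0.5888, 0.1006, 0.8020] o=[0.0935, -1.2133, -0.2267] → [0.7901, -0.1004, 0.5926, -0.5888, 0.1006, 0.8020]
J6: z=[0.7798, -0.1905, 0.5963] o=[-0.3585, -1.7742, 0.1851] → [0.2534, 0.1580, -0.2809, 0.7798, -0.1905, 0.5963]
V = J·q̇ = [0.1487, -0.4354, 0.0891, -0.2523, 0.4510, -0.1284]

0.1487 -0.4354 0.0891 -0.2523 0.4510 -0.1284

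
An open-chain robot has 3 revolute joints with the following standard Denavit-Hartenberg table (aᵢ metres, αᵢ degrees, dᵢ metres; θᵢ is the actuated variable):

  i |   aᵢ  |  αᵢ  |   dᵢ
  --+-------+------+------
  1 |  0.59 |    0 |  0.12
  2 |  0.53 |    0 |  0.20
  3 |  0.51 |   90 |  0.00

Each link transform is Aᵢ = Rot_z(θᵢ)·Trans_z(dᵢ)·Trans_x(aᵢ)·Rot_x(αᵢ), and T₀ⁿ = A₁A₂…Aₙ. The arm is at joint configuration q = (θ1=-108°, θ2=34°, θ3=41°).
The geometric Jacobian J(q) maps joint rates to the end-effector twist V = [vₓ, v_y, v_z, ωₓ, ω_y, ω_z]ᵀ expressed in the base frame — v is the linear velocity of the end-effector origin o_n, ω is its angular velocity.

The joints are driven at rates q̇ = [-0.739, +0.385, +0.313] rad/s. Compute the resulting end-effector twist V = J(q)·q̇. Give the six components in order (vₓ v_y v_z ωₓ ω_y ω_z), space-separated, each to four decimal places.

o_n = [0.3915, -1.3484, 0.3200]
J₁: ẑ×o_n = [1.3484, 0.3915, -0.0000], ω = ẑ
J2: z=[0.0000, 0.0000, 1.0000] o=[-0.1823, -0.5611, 0.1200] → [0.7872, 0.5738, -0.0000, 0.0000, 0.0000, 1.0000]
J3: z=[0.0000, 0.0000, 1.0000] o=[-0.0362, -1.0706, 0.3200] → [0.2778, 0.4277, -0.0000, 0.0000, 0.0000, 1.0000]
V = J·q̇ = [-0.6064, 0.0655, 0.0000, 0.0000, 0.0000, -0.0410]

-0.6064 0.0655 0.0000 0.0000 0.0000 -0.0410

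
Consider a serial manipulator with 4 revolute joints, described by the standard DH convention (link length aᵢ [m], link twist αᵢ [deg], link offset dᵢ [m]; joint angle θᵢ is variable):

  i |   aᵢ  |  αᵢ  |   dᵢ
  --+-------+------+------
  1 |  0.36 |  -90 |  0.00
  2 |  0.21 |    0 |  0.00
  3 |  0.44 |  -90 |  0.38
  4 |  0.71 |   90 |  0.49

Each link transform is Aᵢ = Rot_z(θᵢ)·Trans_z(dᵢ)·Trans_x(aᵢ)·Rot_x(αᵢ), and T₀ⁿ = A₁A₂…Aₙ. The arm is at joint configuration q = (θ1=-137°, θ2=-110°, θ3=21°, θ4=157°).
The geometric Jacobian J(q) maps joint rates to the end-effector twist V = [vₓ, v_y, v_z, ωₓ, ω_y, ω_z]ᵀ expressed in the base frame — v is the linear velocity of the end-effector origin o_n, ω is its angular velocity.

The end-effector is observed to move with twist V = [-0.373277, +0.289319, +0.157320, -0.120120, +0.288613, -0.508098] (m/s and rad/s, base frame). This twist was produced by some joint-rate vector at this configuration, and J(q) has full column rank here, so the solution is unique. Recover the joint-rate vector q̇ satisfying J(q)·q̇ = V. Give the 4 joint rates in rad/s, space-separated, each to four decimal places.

o_n = [-0.4964, -0.6031, -0.0247]
J₁: ẑ×o_n = [0.6031, -0.4964, 0.0000], ω = ẑ
J2: z=[0.6820, -0.7314, 0.0000] o=[-0.2633, -0.2455, 0.0000] → [0.0181, 0.0169, -0.4144, 0.6820, -0.7314, 0.0000]
J3: z=[0.6820, -0.7314, 0.0000] o=[-0.2108, -0.1965, 0.1973] → [0.1624, 0.1515, -0.4862, 0.6820, -0.7314, 0.0000]
J4: z=[-0.7312, -0.6819, -0.0175] o=[0.0428, -0.4797, 0.6373] → [0.4493, -0.4747, -0.2774, -0.7312, -0.6819, -0.0175]
q̇ = J⁺·V = [-0.5100, -0.2140, -0.0790, -0.1090]

-0.5100 -0.2140 -0.0790 -0.1090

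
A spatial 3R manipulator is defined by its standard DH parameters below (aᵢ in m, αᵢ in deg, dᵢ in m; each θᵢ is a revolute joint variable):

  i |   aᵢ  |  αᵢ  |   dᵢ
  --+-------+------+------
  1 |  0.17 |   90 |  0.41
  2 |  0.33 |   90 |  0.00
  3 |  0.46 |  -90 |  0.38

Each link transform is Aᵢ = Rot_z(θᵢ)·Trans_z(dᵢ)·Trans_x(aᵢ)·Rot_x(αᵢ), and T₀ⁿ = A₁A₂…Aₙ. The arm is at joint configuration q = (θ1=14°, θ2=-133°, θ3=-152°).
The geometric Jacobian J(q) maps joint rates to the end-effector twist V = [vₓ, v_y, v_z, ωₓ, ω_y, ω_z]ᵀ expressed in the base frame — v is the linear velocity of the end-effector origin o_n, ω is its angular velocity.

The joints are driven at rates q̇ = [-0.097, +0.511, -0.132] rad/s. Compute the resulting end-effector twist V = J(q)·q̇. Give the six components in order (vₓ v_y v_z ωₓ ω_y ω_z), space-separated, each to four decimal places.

-0.1053 -0.0759 -0.0946 0.2173 -0.4725 -0.1870

o_n = [-0.1066, 0.1960, 0.7249]
J₁: ẑ×o_n = [-0.1960, -0.1066, 0.0000], ω = ẑ
J2: z=[0.2419, -0.9703, 0.0000] o=[0.1650, 0.0411, 0.4100] → [-0.3055, -0.0762, -0.2260, 0.2419, -0.9703, 0.0000]
J3: z=[-0.7096, -0.1769, 0.6820] o=[-0.0534, -0.0133, 0.1687] → [-0.2412, 0.3585, -0.1579, -0.7096, -0.1769, 0.6820]
V = J·q̇ = [-0.1053, -0.0759, -0.0946, 0.2173, -0.4725, -0.1870]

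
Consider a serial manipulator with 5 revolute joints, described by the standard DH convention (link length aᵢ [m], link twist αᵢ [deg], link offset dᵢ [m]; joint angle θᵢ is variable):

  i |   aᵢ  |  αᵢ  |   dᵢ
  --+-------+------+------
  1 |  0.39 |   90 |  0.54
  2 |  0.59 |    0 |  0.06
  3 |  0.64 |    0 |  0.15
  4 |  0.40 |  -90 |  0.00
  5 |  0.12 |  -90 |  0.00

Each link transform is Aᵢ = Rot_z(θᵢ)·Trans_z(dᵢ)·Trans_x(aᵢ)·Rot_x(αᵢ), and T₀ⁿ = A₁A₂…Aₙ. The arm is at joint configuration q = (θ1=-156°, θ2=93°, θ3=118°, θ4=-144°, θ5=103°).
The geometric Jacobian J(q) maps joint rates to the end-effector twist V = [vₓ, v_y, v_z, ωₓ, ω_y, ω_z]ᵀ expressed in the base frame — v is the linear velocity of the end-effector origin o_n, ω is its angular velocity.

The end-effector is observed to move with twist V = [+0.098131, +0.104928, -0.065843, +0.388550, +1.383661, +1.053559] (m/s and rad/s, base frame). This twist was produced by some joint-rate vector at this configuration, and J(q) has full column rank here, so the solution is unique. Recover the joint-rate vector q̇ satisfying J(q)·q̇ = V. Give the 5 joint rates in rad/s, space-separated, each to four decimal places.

o_n = [0.0021, 0.1028, 1.1429]
J₁: ẑ×o_n = [-0.1028, 0.0021, 0.0000], ω = ẑ
J2: z=[-0.4067, 0.9135, 0.0000] o=[-0.3563, -0.1586, 0.5400] → [0.5508, 0.2452, -0.4337, -0.4067, 0.9135, 0.0000]
J3: z=[-0.4067, 0.9135, 0.0000] o=[-0.3525, -0.0913, 1.1292] → [0.0125, 0.0056, -0.4028, -0.4067, 0.9135, 0.0000]
J4: z=[-0.4067, 0.9135, 0.0000] o=[0.0877, 0.2689, 0.7996] → [0.3137, 0.1397, 0.1457, -0.4067, 0.9135, 0.0000]
J5: z=[0.8409, 0.3744, 0.3907] o=[-0.0551, 0.2053, 1.1678] → [0.0308, 0.0432, -0.1076, 0.8409, 0.3744, 0.3907]
q̇ = J⁺·V = [0.6640, -0.2620, 0.4950, 0.8730, 0.9970]

0.6640 -0.2620 0.4950 0.8730 0.9970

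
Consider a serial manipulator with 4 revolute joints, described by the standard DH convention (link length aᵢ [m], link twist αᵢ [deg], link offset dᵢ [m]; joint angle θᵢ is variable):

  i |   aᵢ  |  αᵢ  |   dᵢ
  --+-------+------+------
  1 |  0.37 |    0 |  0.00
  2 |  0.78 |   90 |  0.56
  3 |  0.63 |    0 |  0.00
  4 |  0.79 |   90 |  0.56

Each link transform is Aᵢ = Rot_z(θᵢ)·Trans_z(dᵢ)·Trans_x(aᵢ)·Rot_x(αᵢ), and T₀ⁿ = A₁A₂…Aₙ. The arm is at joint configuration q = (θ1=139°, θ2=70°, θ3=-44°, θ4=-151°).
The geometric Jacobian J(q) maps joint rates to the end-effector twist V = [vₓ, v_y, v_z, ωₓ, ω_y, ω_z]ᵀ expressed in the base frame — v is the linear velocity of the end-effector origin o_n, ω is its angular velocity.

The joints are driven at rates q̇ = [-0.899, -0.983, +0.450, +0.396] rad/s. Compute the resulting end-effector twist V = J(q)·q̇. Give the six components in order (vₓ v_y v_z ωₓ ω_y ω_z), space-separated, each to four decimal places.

o_n = [-0.9619, 0.5046, 0.3268]
J₁: ẑ×o_n = [-0.5046, -0.9619, 0.0000], ω = ẑ
J2: z=[0.0000, 0.0000, 1.0000] o=[-0.2792, 0.2427, 0.0000] → [-0.2619, -0.6827, 0.0000, 0.0000, 0.0000, 1.0000]
J3: z=[-0.4848, 0.8746, 0.0000] o=[-0.9614, -0.1354, 0.5600] → [-0.2039, -0.1130, -0.3099, -0.4848, 0.8746, 0.0000]
J4: z=[-0.4848, 0.8746, 0.0000] o=[-1.3578, -0.3551, 0.1224] → [0.1788, 0.0991, -0.7631, -0.4848, 0.8746, 0.0000]
V = J·q̇ = [0.6901, 1.5242, -0.4416, -0.4101, 0.7399, -1.8820]

0.6901 1.5242 -0.4416 -0.4101 0.7399 -1.8820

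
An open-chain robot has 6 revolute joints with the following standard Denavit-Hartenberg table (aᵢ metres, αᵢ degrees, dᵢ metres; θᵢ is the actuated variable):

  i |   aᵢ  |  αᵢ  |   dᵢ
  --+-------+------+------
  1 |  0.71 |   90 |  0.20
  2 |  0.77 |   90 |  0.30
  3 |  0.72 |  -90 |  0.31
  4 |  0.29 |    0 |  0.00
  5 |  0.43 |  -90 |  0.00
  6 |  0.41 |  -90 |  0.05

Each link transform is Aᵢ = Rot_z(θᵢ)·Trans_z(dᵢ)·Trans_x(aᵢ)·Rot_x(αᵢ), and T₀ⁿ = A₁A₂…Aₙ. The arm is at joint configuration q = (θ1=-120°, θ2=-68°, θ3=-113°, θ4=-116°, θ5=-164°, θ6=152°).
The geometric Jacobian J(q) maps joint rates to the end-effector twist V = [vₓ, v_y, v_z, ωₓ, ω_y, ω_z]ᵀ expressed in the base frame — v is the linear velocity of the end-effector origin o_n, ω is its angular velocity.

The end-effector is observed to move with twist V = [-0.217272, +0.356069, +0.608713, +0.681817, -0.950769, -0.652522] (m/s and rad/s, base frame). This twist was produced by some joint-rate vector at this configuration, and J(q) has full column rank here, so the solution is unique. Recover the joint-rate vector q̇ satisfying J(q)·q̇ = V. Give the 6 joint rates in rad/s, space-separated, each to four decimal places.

o_n = [-0.0781, -0.4074, -0.3339]
J₁: ẑ×o_n = [0.4074, -0.0781, 0.0000], ω = ẑ
J2: z=[-0.8660, 0.5000, 0.0000] o=[-0.3550, -0.6149, 0.2000] → [-0.2669, -0.4623, -0.3182, -0.8660, 0.5000, 0.0000]
J3: z=[0.4636, 0.8030, -0.3746] o=[-0.7590, -0.7147, -0.5139] → [0.2597, -0.3386, -0.4043, 0.4636, 0.8030, -0.3746]
J4: z=[0.1660, -0.4940, -0.8535] o=[0.0113, -0.7059, -0.3692] → [0.2373, 0.0704, 0.0054, 0.1660, -0.4940, -0.8535]
J5: z=[0.1660, -0.4940, -0.8535] o=[0.0215, -0.4542, -0.5129] → [-0.0485, 0.0553, -0.0414, 0.1660, -0.4940, -0.8535]
J6: z=[-0.9376, 0.1890, -0.2917] o=[-0.1098, -0.8191, -0.3272] → [0.1189, -0.0155, -0.3921, -0.9376, 0.1890, -0.2917]
q̇ = J⁺·V = [-0.6250, -0.1160, -0.5770, 0.9770, -0.4160, -0.8060]

-0.6250 -0.1160 -0.5770 0.9770 -0.4160 -0.8060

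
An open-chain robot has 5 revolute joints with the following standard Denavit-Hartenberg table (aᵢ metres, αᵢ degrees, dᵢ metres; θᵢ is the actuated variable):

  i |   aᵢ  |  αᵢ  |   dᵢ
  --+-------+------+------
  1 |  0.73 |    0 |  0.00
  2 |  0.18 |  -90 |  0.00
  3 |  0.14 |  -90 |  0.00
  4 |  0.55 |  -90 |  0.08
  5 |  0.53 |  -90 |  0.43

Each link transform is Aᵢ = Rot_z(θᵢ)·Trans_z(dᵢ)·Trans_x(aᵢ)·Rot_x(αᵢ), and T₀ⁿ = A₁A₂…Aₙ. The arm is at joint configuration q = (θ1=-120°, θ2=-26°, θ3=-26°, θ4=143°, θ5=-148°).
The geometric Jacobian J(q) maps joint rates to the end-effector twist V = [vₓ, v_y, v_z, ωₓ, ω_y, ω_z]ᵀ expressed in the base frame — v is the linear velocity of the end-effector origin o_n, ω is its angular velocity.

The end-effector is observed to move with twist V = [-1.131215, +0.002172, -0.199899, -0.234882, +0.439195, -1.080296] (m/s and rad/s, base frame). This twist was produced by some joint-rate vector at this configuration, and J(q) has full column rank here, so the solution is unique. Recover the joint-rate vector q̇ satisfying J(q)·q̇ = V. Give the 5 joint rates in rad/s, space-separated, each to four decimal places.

-0.9610 0.4340 -0.8780 0.4750 0.4790

o_n = [-0.3388, -0.9558, -0.4116]
J₁: ẑ×o_n = [0.9558, -0.3388, 0.0000], ω = ẑ
J2: z=[0.0000, 0.0000, 1.0000] o=[-0.3650, -0.6322, 0.0000] → [0.3236, 0.0262, -0.0000, 0.0000, 0.0000, 1.0000]
J3: z=[0.5592, -0.8290, 0.0000] o=[-0.5142, -0.7329, 0.0000] → [0.3412, 0.2302, 0.0207, 0.5592, -0.8290, 0.0000]
J4: z=[-0.3634, -0.2451, -0.8988] o=[-0.6185, -0.8032, 0.0614] → [-0.0212, -0.4233, 0.1240, -0.3634, -0.2451, -0.8988]
J5: z=[0.8950, -0.3596, -0.2638] o=[-0.5054, -0.3277, -0.2031] → [-0.0907, 0.1427, -0.5023, 0.8950, -0.3596, -0.2638]
q̇ = J⁺·V = [-0.9610, 0.4340, -0.8780, 0.4750, 0.4790]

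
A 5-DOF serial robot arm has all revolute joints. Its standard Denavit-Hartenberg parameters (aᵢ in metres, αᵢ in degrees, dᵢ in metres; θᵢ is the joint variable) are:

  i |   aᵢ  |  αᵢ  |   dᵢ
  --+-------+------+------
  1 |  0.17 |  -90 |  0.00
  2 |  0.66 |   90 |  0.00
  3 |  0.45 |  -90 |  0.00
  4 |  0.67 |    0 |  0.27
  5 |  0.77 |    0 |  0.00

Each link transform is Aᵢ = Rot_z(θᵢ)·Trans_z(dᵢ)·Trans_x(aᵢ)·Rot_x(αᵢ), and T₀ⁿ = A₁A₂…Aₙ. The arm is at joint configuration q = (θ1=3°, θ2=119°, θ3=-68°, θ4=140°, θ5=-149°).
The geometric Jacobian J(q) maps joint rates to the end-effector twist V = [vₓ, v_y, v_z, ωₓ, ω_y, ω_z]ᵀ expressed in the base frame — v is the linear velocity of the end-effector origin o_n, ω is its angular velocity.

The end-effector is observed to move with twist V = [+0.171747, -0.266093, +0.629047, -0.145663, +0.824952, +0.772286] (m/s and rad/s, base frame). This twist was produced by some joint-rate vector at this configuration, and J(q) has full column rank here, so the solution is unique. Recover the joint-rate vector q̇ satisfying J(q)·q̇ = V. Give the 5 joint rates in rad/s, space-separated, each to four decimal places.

o_n = [-0.6398, -0.5796, -0.8743]
J₁: ẑ×o_n = [0.5796, -0.6398, 0.0000], ω = ẑ
J2: z=[-0.0523, 0.9986, 0.0000] o=[0.1698, 0.0089, 0.0000] → [-0.8731, -0.0458, 0.8393, -0.0523, 0.9986, 0.0000]
J3: z=[0.8734, 0.0458, -0.4848] o=[-0.1498, -0.0078, -0.5772] → [-0.2908, 0.4970, -0.4770, 0.8734, 0.0458, -0.4848]
J4: z=[-0.4685, 0.3506, -0.8109] o=[-0.2095, -0.4288, -0.7247] → [-0.1748, 0.2789, 0.2215, -0.4685, 0.3506, -0.8109]
J5: z=[-0.4685, 0.3506, -0.8109] o=[-0.6440, 0.1263, -0.5667] → [-0.6803, -0.1475, 0.3292, -0.4685, 0.3506, -0.8109]
q̇ = J⁺·V = [0.8640, 0.7790, -0.0450, 0.8570, -0.7170]

0.8640 0.7790 -0.0450 0.8570 -0.7170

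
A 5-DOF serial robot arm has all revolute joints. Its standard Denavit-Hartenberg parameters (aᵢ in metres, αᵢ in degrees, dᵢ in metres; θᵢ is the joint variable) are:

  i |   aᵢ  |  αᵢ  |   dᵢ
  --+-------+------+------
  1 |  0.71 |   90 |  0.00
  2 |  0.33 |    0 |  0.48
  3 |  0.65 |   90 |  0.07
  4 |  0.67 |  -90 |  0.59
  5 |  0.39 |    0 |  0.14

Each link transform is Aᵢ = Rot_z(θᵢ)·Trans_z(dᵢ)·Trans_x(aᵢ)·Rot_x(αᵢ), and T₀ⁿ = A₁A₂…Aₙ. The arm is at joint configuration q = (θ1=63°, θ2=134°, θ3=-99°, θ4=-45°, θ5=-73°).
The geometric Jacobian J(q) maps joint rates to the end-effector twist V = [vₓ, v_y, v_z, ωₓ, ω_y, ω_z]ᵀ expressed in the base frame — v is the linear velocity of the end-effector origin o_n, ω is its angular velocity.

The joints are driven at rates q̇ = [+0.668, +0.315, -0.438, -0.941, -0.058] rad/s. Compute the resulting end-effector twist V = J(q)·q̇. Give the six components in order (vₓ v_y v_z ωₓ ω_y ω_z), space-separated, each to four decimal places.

-1.9554 0.5739 -0.5315 -0.4064 -0.4364 1.4153

o_n = [1.0380, 1.8288, 0.1962]
J₁: ẑ×o_n = [-1.8288, 1.0380, 0.0000], ω = ẑ
J2: z=[0.8910, -0.4540, 0.0000] o=[0.3223, 0.6326, 0.0000] → [-0.0891, -0.1748, 1.3908, 0.8910, -0.4540, 0.0000]
J3: z=[0.8910, -0.4540, 0.0000] o=[0.6459, 0.2104, 0.2374] → [0.0187, 0.0367, 1.6200, 0.8910, -0.4540, 0.0000]
J4: z=[0.2604, 0.5111, -0.8192] o=[0.9500, 0.6531, 0.6102] → [0.7515, 0.0357, 0.2612, 0.2604, 0.5111, -0.8192]
J5: z=[0.8930, 0.1951, 0.4056] o=[0.8577, 1.5155, 0.3986] → [-0.1666, 0.2539, 0.2447, 0.8930, 0.1951, 0.4056]
V = J·q̇ = [-1.9554, 0.5739, -0.5315, -0.4064, -0.4364, 1.4153]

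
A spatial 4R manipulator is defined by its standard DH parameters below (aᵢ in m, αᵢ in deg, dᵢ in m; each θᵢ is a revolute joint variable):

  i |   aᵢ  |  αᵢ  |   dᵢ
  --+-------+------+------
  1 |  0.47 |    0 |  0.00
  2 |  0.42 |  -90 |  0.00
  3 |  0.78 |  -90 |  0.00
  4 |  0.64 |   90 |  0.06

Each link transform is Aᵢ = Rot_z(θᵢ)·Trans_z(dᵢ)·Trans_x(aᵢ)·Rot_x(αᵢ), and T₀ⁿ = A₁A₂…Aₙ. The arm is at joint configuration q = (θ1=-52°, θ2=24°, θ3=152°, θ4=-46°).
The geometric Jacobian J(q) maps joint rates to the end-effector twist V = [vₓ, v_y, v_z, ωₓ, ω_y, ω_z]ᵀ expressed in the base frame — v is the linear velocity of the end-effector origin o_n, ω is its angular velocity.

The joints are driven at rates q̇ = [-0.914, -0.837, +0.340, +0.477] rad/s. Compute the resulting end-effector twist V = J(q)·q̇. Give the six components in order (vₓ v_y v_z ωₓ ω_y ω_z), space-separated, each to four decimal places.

0.5125 0.4100 0.2741 -0.0381 0.4053 -1.3298

o_n = [-0.1032, 0.3598, -0.5219]
J₁: ẑ×o_n = [-0.3598, -0.1032, 0.0000], ω = ẑ
J2: z=[0.0000, 0.0000, 1.0000] o=[0.2894, -0.3704, 0.0000] → [-0.7301, -0.3926, 0.0000, 0.0000, 0.0000, 1.0000]
J3: z=[0.4695, 0.8829, 0.0000] o=[0.6602, -0.5675, 0.0000] → [-0.4608, 0.2450, 1.1094, 0.4695, 0.8829, 0.0000]
J4: z=[-0.4145, 0.2204, 0.8829] o=[0.0521, -0.2442, -0.3662] → [-0.5676, -0.2017, -0.2161, -0.4145, 0.2204, 0.8829]
V = J·q̇ = [0.5125, 0.4100, 0.2741, -0.0381, 0.4053, -1.3298]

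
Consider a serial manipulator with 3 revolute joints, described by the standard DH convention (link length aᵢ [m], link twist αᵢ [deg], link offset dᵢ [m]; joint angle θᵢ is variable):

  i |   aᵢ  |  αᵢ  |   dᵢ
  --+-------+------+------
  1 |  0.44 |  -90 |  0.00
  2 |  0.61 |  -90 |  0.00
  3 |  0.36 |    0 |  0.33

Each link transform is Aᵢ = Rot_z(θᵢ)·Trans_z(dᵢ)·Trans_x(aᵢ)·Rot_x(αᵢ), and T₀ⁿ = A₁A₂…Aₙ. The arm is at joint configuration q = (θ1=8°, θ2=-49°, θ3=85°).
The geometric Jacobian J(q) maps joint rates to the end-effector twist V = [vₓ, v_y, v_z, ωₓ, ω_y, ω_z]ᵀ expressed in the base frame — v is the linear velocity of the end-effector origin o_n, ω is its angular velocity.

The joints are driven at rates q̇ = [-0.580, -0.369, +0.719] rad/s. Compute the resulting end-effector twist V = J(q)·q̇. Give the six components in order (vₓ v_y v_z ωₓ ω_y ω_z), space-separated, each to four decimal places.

o_n = [1.1489, -0.2007, 0.2676]
J₁: ẑ×o_n = [0.2007, 1.1489, -0.0000], ω = ẑ
J2: z=[-0.1392, 0.9903, 0.0000] o=[0.4357, 0.0612, 0.0000] → [0.2649, 0.0372, -0.6698, -0.1392, 0.9903, 0.0000]
J3: z=[0.7474, 0.1050, -0.6561] o=[0.8320, 0.1169, 0.4604] → [-0.2286, -0.0638, -0.2707, 0.7474, 0.1050, -0.6561]
V = J·q̇ = [-0.3785, -0.7260, 0.0526, 0.5887, -0.2899, -1.0517]

-0.3785 -0.7260 0.0526 0.5887 -0.2899 -1.0517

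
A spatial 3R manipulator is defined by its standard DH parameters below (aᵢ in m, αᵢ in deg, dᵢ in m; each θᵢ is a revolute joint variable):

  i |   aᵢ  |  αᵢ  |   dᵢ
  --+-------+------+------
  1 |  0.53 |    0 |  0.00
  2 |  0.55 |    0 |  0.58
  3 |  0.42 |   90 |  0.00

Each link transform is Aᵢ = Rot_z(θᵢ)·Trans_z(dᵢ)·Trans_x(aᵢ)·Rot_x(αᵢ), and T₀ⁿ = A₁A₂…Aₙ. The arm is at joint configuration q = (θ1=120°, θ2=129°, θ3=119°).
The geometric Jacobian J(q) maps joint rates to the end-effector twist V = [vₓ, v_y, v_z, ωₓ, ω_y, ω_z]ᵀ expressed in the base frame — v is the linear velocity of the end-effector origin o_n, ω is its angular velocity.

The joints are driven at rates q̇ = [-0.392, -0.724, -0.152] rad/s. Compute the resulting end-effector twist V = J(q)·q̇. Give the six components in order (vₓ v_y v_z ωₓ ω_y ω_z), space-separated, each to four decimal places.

o_n = [-0.0462, 0.0040, 0.5800]
J₁: ẑ×o_n = [-0.0040, -0.0462, 0.0000], ω = ẑ
J2: z=[0.0000, 0.0000, 1.0000] o=[-0.2650, 0.4590, 0.0000] → [0.4550, 0.2188, -0.0000, 0.0000, 0.0000, 1.0000]
J3: z=[0.0000, 0.0000, 1.0000] o=[-0.4621, -0.0545, 0.5800] → [-0.0585, 0.4159, 0.0000, 0.0000, 0.0000, 1.0000]
V = J·q̇ = [-0.3190, -0.2035, 0.0000, 0.0000, 0.0000, -1.2680]

-0.3190 -0.2035 0.0000 0.0000 0.0000 -1.2680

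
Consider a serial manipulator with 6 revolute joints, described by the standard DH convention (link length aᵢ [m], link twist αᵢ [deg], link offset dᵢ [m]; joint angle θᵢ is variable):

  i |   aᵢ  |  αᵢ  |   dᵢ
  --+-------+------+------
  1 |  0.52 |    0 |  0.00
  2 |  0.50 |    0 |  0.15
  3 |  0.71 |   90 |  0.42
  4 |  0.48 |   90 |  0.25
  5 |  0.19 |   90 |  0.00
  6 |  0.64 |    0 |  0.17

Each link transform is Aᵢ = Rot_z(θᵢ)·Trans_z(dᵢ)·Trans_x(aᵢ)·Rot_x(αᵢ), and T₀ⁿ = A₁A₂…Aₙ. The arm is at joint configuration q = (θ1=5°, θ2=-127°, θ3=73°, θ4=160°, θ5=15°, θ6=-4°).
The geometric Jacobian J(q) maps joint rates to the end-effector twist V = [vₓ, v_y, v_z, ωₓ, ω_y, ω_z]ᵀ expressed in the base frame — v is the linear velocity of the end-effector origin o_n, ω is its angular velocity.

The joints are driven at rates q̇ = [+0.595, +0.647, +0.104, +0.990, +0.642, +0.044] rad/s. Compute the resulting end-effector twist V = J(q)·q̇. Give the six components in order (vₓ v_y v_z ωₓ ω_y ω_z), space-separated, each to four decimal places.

o_n = [-0.3341, -0.1609, 0.9810]
J₁: ẑ×o_n = [0.1609, -0.3341, 0.0000], ω = ẑ
J2: z=[0.0000, 0.0000, 1.0000] o=[0.5180, 0.0453, 0.0000] → [0.2062, -0.8521, 0.0000, 0.0000, 0.0000, 1.0000]
J3: z=[0.0000, 0.0000, 1.0000] o=[0.2531, -0.3787, 0.1500] → [-0.2178, -0.5872, 0.0000, 0.0000, 0.0000, 1.0000]
J4: z=[-0.7547, -0.6561, 0.0000] o=[0.7189, -0.9145, 0.5700] → [-0.2696, 0.3102, -1.2596, -0.7547, -0.6561, 0.0000]
J5: z=[0.2244, -0.2581, 0.9397] o=[0.2343, -0.7381, 0.7342] → [-0.6062, -0.5895, -0.0172, 0.2244, -0.2581, 0.9397]
J6: z=[0.5694, 0.8173, 0.0885] o=[0.0840, -0.6403, 0.7969] → [0.1080, -0.1418, 0.6147, 0.5694, 0.8173, 0.0885]
V = J·q̇ = [-0.4449, -0.8888, -1.2310, -0.5781, -0.7793, 1.9532]

-0.4449 -0.8888 -1.2310 -0.5781 -0.7793 1.9532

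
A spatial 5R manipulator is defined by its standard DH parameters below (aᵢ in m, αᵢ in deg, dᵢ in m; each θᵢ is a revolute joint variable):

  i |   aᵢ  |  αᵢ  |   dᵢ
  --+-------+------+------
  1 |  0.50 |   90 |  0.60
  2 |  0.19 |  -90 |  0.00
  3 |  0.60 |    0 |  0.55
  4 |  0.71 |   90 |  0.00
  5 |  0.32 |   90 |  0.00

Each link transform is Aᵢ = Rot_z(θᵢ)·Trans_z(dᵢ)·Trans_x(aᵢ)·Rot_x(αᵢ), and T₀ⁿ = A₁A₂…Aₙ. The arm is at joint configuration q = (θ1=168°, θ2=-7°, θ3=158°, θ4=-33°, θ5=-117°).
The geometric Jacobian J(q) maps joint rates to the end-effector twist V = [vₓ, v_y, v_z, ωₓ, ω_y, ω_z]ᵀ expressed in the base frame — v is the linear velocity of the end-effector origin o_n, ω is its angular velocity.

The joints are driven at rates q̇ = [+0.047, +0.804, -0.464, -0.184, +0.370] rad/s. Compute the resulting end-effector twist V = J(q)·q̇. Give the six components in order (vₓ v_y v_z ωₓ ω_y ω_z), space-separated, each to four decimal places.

o_n = [0.0065, -0.7041, 0.9470]
J₁: ẑ×o_n = [0.7041, 0.0065, -0.0000], ω = ẑ
J2: z=[0.2079, 0.9781, 0.0000] o=[-0.4891, 0.1040, 0.6000] → [0.3394, -0.0721, -0.6528, 0.2079, 0.9781, 0.0000]
J3: z=[-0.1192, 0.0253, 0.9925] o=[-0.6735, 0.1432, 0.5768] → [0.8503, 0.7191, 0.0838, -0.1192, 0.0253, 0.9925]
J4: z=[-0.1192, 0.0253, 0.9925] o=[-0.2457, -0.1776, 1.1905] → [0.5165, 0.2214, 0.0564, -0.1192, 0.0253, 0.9925]
J5: z=[-0.9145, -0.3920, -0.0998] o=[0.0287, -0.8305, 1.2402] → [0.1275, -0.2659, -0.1243, -0.9145, -0.3920, -0.0998]
V = J·q̇ = [-0.1364, -0.5305, -0.6201, -0.0940, 0.6250, -0.6331]

-0.1364 -0.5305 -0.6201 -0.0940 0.6250 -0.6331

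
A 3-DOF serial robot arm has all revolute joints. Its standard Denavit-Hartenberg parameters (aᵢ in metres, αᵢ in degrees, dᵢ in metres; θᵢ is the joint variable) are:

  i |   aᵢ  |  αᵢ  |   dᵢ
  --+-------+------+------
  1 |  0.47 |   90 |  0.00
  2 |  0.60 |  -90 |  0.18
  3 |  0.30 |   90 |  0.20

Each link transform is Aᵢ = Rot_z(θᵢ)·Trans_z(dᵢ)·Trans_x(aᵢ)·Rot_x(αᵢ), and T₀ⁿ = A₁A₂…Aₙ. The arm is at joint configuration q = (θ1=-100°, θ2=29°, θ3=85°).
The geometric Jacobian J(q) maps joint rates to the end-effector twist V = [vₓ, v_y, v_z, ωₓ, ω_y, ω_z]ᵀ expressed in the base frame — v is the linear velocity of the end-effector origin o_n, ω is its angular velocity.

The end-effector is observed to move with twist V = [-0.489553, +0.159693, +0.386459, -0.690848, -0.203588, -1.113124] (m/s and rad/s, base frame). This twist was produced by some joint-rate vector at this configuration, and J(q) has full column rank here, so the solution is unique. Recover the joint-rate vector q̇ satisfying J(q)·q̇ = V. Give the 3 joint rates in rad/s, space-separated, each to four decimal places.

-0.5350 0.6450 -0.6610

o_n = [-0.0428, -0.9273, 0.4785]
J₁: ẑ×o_n = [0.9273, -0.0428, 0.0000], ω = ẑ
J2: z=[-0.9848, 0.1736, 0.0000] o=[-0.0816, -0.4629, 0.0000] → [0.0831, 0.4712, 0.4507, -0.9848, 0.1736, 0.0000]
J3: z=[0.0842, 0.4774, 0.8746] o=[-0.3500, -0.9484, 0.2909] → [0.0711, 0.2529, -0.1449, 0.0842, 0.4774, 0.8746]
q̇ = J⁺·V = [-0.5350, 0.6450, -0.6610]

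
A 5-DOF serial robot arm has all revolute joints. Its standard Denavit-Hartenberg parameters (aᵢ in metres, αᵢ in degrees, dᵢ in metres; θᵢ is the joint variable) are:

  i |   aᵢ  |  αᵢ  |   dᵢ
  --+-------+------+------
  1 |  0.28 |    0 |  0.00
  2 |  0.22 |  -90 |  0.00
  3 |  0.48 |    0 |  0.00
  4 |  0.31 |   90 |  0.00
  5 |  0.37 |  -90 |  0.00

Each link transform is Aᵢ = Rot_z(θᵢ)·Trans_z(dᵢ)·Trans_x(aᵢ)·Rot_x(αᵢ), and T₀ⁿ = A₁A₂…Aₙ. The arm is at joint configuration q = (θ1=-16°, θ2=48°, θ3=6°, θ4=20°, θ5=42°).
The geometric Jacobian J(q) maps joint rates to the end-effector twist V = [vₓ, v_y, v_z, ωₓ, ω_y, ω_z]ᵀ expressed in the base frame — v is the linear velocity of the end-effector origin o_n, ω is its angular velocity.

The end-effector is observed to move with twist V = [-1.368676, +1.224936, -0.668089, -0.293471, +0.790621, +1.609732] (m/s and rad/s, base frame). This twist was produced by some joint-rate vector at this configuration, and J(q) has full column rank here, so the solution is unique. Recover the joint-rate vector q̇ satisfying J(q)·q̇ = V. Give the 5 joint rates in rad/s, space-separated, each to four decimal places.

o_n = [1.1752, 0.7809, -0.3066]
J₁: ẑ×o_n = [-0.7809, 1.1752, 0.0000], ω = ẑ
J2: z=[0.0000, 0.0000, 1.0000] o=[0.2692, -0.0772, 0.0000] → [-0.8581, 0.9061, 0.0000, 0.0000, 0.0000, 1.0000]
J3: z=[-0.5299, 0.8480, 0.0000] o=[0.4557, 0.0394, 0.0000] → [-0.2600, -0.1625, -1.0031, -0.5299, 0.8480, 0.0000]
J4: z=[-0.5299, 0.8480, 0.0000] o=[0.8606, 0.2924, -0.0502] → [-0.2175, -0.1359, -0.5258, -0.5299, 0.8480, 0.0000]
J5: z=[0.3718, 0.2323, 0.8988] o=[1.0968, 0.4400, -0.1861] → [-0.3344, 0.1153, 0.1085, 0.3718, 0.2323, 0.8988]
q̇ = J⁺·V = [0.6140, 0.6470, 0.5780, 0.2480, 0.3880]

0.6140 0.6470 0.5780 0.2480 0.3880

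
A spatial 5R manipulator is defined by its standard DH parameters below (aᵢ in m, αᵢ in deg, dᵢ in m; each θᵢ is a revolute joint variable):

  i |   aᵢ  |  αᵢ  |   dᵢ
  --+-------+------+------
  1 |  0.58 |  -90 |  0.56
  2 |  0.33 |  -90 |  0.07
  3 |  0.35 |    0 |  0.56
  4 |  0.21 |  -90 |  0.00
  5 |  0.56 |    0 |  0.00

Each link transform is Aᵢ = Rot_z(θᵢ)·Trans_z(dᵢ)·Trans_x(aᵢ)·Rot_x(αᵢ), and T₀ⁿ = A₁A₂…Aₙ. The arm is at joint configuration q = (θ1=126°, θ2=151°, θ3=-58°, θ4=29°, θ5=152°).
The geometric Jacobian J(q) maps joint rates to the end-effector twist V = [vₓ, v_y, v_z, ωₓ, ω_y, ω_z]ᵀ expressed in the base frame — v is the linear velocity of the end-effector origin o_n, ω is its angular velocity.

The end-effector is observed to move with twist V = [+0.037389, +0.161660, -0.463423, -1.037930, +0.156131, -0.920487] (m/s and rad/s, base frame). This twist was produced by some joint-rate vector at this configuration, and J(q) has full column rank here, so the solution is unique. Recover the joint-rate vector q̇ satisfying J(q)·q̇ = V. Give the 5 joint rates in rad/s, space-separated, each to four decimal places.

o_n = [-0.3043, 0.0294, 0.6906]
J₁: ẑ×o_n = [-0.0294, -0.3043, 0.0000], ω = ẑ
J2: z=[-0.8090, -0.5878, 0.0000] o=[-0.3409, 0.4692, 0.5600] → [-0.0767, 0.1056, 0.3773, -0.8090, -0.5878, 0.0000]
J3: z=[0.2850, -0.3922, 0.8746] o=[-0.2279, 0.1946, 0.4000] → [0.0305, -0.1497, -0.0770, 0.2850, -0.3922, 0.8746]
J4: z=[0.2850, -0.3922, 0.8746] o=[-0.2131, -0.3308, 0.7999] → [-0.2722, -0.0487, 0.0669, 0.2850, -0.3922, 0.8746]
J5: z=[0.9568, 0.1710, -0.2350] o=[-0.2010, -0.5206, 0.7108] → [0.1258, 0.0437, 0.5439, 0.9568, 0.1710, -0.2350]
q̇ = J⁺·V = [-0.4300, 0.0150, -0.2730, -0.5130, -0.8380]

-0.4300 0.0150 -0.2730 -0.5130 -0.8380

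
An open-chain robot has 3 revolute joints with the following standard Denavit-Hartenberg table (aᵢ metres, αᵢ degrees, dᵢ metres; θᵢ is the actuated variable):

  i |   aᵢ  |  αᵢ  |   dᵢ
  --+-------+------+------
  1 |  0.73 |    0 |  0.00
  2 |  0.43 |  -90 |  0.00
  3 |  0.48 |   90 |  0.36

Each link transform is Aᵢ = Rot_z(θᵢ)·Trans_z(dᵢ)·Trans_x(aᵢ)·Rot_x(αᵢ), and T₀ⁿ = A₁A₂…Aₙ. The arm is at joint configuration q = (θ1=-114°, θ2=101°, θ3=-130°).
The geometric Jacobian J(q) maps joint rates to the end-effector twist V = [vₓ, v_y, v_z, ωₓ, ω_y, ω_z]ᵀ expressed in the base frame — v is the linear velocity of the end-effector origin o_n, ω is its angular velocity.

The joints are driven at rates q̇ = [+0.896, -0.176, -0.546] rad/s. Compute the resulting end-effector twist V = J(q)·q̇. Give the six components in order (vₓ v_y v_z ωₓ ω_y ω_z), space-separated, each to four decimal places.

0.1690 -0.0774 -0.1685 -0.1228 -0.5320 0.7200

o_n = [-0.0976, -0.3434, 0.3677]
J₁: ẑ×o_n = [0.3434, -0.0976, 0.0000], ω = ẑ
J2: z=[0.0000, 0.0000, 1.0000] o=[-0.2969, -0.6669, 0.0000] → [-0.3235, 0.1993, 0.0000, 0.0000, 0.0000, 1.0000]
J3: z=[0.2250, 0.9744, 0.0000] o=[0.1221, -0.7636, 0.0000] → [0.3583, -0.0827, 0.3085, 0.2250, 0.9744, 0.0000]
V = J·q̇ = [0.1690, -0.0774, -0.1685, -0.1228, -0.5320, 0.7200]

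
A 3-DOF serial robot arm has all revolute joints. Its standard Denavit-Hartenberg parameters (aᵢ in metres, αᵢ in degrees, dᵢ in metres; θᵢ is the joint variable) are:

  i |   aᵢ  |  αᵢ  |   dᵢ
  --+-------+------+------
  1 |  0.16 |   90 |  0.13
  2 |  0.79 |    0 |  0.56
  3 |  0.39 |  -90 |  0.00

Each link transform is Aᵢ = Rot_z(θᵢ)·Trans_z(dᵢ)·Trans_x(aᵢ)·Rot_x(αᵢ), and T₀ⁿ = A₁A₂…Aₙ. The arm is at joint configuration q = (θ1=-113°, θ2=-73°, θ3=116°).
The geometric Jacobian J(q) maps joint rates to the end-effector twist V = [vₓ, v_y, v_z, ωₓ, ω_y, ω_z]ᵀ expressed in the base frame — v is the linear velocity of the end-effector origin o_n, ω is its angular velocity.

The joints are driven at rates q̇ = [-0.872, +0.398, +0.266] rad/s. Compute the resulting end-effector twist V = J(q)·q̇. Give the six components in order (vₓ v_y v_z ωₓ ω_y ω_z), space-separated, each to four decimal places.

o_n = [-0.7797, -0.4036, -0.3595]
J₁: ẑ×o_n = [0.4036, -0.7797, 0.0000], ω = ẑ
J2: z=[-0.9205, 0.3907, 0.0000] o=[-0.0625, -0.1473, 0.1300] → [-0.1913, -0.4506, 0.5162, -0.9205, 0.3907, 0.0000]
J3: z=[-0.9205, 0.3907, 0.0000] o=[-0.6682, -0.1411, -0.6255] → [0.1039, 0.2448, 0.2852, -0.9205, 0.3907, 0.0000]
V = J·q̇ = [-0.4005, 0.5657, 0.2813, -0.6112, 0.2594, -0.8720]

-0.4005 0.5657 0.2813 -0.6112 0.2594 -0.8720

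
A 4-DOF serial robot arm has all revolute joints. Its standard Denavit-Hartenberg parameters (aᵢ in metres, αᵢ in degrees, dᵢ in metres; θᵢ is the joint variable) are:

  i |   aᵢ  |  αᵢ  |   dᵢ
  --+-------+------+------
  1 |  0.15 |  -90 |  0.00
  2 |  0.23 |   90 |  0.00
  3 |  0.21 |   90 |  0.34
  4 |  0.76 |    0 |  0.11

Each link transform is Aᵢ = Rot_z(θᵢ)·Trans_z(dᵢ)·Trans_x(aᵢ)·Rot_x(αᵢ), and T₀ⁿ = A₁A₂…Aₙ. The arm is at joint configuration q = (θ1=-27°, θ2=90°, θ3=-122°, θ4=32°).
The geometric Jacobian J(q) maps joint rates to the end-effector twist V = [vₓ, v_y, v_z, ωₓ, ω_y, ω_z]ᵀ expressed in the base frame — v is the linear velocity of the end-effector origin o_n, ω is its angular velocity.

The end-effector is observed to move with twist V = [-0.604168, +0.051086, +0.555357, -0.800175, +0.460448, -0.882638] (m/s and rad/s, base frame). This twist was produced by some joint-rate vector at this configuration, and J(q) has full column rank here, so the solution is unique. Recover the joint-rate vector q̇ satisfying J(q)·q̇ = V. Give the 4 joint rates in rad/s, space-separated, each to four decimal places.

-0.7690 0.1180 -0.9220 -0.1340

o_n = [0.4929, -0.9990, 0.3161]
J₁: ẑ×o_n = [0.9990, 0.4929, -0.0000], ω = ẑ
J2: z=[0.4540, 0.8910, 0.0000] o=[0.1337, -0.0681, 0.0000] → [0.2817, -0.1435, -0.7427, 0.4540, 0.8910, 0.0000]
J3: z=[0.8910, -0.4540, 0.0000] o=[0.1337, -0.0681, -0.2300] → [-0.2479, -0.4866, -0.6664, 0.8910, -0.4540, 0.0000]
J4: z=[0.2406, 0.4722, 0.8480] o=[0.3557, -0.3811, -0.1187] → [0.7293, 0.0117, -0.2134, 0.2406, 0.4722, 0.8480]
q̇ = J⁺·V = [-0.7690, 0.1180, -0.9220, -0.1340]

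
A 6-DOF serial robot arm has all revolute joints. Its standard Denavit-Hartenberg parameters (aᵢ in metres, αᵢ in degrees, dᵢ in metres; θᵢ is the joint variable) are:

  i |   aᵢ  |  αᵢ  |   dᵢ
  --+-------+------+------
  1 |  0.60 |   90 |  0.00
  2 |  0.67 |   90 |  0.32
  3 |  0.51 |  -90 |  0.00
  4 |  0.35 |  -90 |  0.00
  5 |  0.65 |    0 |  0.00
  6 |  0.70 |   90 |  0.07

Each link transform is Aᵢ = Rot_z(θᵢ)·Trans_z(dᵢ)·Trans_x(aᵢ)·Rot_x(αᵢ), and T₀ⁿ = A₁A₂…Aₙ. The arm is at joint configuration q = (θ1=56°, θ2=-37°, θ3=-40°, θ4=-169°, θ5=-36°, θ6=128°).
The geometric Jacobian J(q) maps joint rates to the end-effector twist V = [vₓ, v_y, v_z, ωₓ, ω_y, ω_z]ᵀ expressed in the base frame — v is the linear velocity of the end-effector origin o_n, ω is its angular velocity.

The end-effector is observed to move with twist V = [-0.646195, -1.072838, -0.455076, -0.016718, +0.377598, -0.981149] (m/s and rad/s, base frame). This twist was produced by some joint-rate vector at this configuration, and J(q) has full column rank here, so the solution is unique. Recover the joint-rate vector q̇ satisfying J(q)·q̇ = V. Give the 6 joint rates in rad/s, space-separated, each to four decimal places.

-0.5550 -0.9420 0.5620 0.8700 0.5420 -0.9540

o_n = [0.5890, 0.3769, -0.3210]
J₁: ẑ×o_n = [-0.3769, 0.5890, 0.0000], ω = ẑ
J2: z=[0.8290, -0.5592, 0.0000] o=[0.3355, 0.4974, 0.0000] → [0.1795, 0.2661, 0.0418, 0.8290, -0.5592, 0.0000]
J3: z=[-0.3365, -0.4989, -0.7986] o=[0.9000, 0.7621, -0.4032] → [-0.3487, 0.2760, -0.0255, -0.3365, -0.4989, -0.7986]
J4: z=[0.9221, -0.0028, -0.3868] o=[0.8027, 1.2041, -0.6383] → [-0.3209, -0.2100, -0.7634, 0.9221, -0.0028, -0.3868]
J5: z=[-0.3668, -0.3244, -0.8719] o=[0.8458, 0.8730, -0.5333] → [-0.5015, 0.3017, 0.0987, -0.3668, -0.3244, -0.8719]
J6: z=[-0.3668, -0.3244, -0.8719] o=[1.2628, 0.3745, -0.5232] → [-0.0636, 0.6617, -0.2194, -0.3668, -0.3244, -0.8719]
q̇ = J⁺·V = [-0.5550, -0.9420, 0.5620, 0.8700, 0.5420, -0.9540]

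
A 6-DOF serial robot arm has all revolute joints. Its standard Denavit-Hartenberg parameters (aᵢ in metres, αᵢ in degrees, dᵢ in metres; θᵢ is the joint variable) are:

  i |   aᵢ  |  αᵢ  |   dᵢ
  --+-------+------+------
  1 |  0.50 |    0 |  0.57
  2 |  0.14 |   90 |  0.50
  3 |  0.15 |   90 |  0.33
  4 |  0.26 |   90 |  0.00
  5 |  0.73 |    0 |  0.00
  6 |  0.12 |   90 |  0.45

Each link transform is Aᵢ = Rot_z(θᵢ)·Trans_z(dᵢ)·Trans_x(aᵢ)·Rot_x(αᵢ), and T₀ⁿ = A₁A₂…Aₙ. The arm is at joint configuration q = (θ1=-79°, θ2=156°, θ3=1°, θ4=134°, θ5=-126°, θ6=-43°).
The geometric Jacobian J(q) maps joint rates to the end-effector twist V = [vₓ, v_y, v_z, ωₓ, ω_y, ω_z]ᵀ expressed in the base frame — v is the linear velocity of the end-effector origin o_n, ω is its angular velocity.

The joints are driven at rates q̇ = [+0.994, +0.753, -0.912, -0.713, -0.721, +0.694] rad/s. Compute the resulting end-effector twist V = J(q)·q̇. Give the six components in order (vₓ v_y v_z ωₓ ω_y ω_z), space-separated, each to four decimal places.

-1.1553 2.2287 -0.9099 -0.9141 0.1783 2.4596

o_n = [0.7009, 0.1927, 1.6951]
J₁: ẑ×o_n = [-0.1927, 0.7009, 0.0000], ω = ẑ
J2: z=[0.0000, 0.0000, 1.0000] o=[0.0954, -0.4908, 0.5700] → [-0.6835, 0.6055, 0.0000, 0.0000, 0.0000, 1.0000]
J3: z=[0.9744, -0.2250, 0.0000] o=[0.1269, -0.3544, 1.0700] → [-0.1406, -0.6091, 0.6622, 0.9744, -0.2250, 0.0000]
J4: z=[0.0039, 0.0170, -0.9998] o=[0.4822, -0.2825, 1.0726] → [0.4857, -0.2211, -0.0019, 0.0039, 0.0170, -0.9998]
J5: z=[0.8386, 0.5445, 0.0126] o=[0.6238, -0.5005, 1.0695] → [0.3320, -0.5237, 0.5394, 0.8386, 0.5445, 0.0126]
J6: z=[0.8386, 0.5445, 0.0126] o=[0.3878, -0.1508, 1.6652] → [0.0120, -0.0212, 0.1175, 0.8386, 0.5445, 0.0126]
V = J·q̇ = [-1.1553, 2.2287, -0.9099, -0.9141, 0.1783, 2.4596]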